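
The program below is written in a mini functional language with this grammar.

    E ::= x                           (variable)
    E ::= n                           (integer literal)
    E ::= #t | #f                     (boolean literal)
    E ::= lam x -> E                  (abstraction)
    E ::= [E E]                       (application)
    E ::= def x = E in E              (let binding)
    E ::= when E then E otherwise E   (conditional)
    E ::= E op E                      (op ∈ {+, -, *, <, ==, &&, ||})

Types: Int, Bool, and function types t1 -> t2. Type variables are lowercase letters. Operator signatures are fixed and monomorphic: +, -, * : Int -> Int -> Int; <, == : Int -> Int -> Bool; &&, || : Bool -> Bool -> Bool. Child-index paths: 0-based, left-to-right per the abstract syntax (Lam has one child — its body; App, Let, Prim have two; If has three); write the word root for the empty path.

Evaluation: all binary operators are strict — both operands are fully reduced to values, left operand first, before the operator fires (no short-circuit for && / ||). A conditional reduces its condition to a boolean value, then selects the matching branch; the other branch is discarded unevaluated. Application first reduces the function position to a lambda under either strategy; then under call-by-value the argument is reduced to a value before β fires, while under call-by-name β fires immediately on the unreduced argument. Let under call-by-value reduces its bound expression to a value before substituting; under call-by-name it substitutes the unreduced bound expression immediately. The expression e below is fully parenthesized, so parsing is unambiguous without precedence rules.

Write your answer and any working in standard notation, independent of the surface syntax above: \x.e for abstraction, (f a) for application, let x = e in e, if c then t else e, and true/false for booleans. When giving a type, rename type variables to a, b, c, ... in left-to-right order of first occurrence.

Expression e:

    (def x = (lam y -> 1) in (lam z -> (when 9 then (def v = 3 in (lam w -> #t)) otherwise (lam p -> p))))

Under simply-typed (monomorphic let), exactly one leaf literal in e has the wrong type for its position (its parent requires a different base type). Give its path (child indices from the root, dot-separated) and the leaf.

Derivation:
\y._ : a -> Int
let x : a -> Int
  unify Int ~ Bool
  FAIL: mismatch Int ~ Bool

Answer: 1.0.0 : 9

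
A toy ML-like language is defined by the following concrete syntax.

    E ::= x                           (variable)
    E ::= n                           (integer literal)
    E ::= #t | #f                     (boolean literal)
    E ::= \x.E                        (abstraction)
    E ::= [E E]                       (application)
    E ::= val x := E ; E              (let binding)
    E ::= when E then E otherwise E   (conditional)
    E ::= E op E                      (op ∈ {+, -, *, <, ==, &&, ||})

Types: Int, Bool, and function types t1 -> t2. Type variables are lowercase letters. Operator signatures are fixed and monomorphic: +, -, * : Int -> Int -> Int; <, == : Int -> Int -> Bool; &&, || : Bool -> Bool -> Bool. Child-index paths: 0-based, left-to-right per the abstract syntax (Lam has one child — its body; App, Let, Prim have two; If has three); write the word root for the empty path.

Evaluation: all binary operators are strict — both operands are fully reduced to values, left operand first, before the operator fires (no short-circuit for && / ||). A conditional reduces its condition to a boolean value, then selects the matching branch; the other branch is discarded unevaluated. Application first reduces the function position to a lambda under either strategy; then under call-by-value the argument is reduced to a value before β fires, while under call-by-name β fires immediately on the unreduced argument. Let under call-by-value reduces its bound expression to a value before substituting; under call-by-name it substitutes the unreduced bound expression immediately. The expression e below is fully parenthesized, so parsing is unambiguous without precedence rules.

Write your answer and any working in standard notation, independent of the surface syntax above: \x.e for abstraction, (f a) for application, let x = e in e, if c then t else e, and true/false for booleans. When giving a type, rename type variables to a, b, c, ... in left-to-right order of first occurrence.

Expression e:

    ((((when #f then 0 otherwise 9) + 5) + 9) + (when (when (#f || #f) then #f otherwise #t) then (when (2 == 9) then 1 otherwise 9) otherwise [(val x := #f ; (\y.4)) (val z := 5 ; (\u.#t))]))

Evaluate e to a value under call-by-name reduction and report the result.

Answer: 32

Trace:
step 0: ((((if false then 0 else 9) + 5) + 9) + (if (if (false || false) then false else true) then (if (2 == 9) then 1 else 9) else ((let x = false in (\y.4)) (let z = 5 in (\u.true)))))
step 1: [if@0.0.0] (((9 + 5) + 9) + (if (if (false || false) then false else true) then (if (2 == 9) then 1 else 9) else ((let x = false in (\y.4)) (let z = 5 in (\u.true)))))
step 2: [delta@0.0] ((14 + 9) + (if (if (false || false) then false else true) then (if (2 == 9) then 1 else 9) else ((let x = false in (\y.4)) (let z = 5 in (\u.true)))))
step 3: [delta@0] (23 + (if (if (false || false) then false else true) then (if (2 == 9) then 1 else 9) else ((let x = false in (\y.4)) (let z = 5 in (\u.true)))))
step 4: [delta@1.0.0] (23 + (if (if false then false else true) then (if (2 == 9) then 1 else 9) else ((let x = false in (\y.4)) (let z = 5 in (\u.true)))))
step 5: [if@1.0] (23 + (if true then (if (2 == 9) then 1 else 9) else ((let x = false in (\y.4)) (let z = 5 in (\u.true)))))
step 6: [if@1] (23 + (if (2 == 9) then 1 else 9))
step 7: [delta@1.0] (23 + (if false then 1 else 9))
step 8: [if@1] (23 + 9)
step 9: [delta@root] 32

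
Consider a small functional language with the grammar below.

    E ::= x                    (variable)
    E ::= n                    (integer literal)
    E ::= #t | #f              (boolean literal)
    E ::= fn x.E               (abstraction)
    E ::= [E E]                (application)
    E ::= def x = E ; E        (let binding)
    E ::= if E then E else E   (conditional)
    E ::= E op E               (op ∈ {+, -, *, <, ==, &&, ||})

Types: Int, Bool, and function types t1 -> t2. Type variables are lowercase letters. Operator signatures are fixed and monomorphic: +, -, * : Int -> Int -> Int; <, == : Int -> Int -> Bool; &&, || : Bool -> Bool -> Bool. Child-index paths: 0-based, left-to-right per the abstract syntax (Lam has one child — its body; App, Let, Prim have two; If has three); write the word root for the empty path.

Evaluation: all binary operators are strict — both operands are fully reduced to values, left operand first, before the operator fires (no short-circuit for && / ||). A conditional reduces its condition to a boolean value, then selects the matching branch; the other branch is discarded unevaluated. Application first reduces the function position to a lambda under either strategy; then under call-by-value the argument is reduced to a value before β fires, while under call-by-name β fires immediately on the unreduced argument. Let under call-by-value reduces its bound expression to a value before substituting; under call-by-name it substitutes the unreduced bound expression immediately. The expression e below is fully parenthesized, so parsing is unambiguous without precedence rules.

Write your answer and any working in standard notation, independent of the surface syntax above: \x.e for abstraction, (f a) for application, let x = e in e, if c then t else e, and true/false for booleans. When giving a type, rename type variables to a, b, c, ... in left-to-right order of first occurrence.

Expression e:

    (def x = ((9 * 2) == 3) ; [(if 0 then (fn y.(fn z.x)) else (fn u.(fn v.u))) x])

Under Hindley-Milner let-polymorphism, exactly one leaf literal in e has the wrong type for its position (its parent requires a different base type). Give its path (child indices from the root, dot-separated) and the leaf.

Working:
  unify Int ~ Int
  unify Int ~ Int
  unify Int ~ Int
  unify Int ~ Int
let x : Bool
  unify Int ~ Bool
  FAIL: mismatch Int ~ Bool

Answer: 1.0.0 : 0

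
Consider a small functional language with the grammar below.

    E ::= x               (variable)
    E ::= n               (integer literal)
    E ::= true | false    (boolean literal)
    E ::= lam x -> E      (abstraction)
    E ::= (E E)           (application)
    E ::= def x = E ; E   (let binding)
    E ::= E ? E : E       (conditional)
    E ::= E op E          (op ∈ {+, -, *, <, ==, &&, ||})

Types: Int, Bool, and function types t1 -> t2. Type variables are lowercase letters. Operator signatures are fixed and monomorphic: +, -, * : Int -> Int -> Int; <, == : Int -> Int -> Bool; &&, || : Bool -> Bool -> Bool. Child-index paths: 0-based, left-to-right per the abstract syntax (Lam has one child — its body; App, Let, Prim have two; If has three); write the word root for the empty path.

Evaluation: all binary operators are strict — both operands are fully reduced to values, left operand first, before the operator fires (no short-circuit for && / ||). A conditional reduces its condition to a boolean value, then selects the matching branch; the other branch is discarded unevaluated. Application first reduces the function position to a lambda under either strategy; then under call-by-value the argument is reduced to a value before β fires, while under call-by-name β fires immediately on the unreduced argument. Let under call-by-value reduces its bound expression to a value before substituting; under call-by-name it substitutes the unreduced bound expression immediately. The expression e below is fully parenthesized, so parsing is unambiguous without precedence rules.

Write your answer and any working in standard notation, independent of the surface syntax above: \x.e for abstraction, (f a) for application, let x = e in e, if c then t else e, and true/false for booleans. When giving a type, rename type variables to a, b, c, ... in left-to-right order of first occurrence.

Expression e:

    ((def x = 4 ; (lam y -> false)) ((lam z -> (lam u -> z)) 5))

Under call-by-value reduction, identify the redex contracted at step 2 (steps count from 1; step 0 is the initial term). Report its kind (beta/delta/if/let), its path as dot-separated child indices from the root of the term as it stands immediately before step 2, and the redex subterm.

Answer: beta at 1 : ((\z.(\u.z)) 5)

Derivation:
step 0: ((let x = 4 in (\y.false)) ((\z.(\u.z)) 5))
step 1: [let@0] ((\y.false) ((\z.(\u.z)) 5))
step 2: [beta@1] ((\y.false) (\u.5))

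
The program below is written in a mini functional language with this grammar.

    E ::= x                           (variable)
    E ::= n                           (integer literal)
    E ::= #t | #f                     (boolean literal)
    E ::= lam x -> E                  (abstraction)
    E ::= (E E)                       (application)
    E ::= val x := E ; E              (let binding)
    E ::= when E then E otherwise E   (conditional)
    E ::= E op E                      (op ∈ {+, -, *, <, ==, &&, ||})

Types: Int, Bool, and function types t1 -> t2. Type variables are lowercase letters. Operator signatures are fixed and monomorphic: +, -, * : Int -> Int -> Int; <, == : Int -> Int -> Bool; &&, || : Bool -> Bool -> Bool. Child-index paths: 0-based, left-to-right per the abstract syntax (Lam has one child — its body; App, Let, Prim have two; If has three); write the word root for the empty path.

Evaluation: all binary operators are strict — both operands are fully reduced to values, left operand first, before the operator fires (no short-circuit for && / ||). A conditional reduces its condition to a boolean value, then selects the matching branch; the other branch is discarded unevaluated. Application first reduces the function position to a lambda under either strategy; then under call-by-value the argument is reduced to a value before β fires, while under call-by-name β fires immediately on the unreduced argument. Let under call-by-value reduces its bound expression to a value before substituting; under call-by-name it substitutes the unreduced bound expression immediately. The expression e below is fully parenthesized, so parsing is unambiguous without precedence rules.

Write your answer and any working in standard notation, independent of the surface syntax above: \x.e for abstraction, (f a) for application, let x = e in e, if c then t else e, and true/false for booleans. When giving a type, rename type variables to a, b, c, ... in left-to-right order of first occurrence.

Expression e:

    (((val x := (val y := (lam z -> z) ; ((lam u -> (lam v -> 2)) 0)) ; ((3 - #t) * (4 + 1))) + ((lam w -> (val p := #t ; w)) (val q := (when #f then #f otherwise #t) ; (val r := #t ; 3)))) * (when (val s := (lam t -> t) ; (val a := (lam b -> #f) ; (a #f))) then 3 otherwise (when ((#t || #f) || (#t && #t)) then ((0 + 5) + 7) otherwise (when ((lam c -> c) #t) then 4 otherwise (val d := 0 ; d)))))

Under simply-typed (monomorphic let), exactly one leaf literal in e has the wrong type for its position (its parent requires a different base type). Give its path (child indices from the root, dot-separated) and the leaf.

Answer: 0.0.1.0.1 : true

Derivation:
z : a
\z._ : a -> a
let y : a -> a
\v._ : c -> Int
\u._ : b -> c -> Int
  unify b -> c -> Int ~ Int -> d
  unify b ~ Int
  unify c -> Int ~ d
_ _ : c -> Int
let x : c -> Int
  unify Int ~ Int
  unify Bool ~ Int
  FAIL: mismatch Bool ~ Int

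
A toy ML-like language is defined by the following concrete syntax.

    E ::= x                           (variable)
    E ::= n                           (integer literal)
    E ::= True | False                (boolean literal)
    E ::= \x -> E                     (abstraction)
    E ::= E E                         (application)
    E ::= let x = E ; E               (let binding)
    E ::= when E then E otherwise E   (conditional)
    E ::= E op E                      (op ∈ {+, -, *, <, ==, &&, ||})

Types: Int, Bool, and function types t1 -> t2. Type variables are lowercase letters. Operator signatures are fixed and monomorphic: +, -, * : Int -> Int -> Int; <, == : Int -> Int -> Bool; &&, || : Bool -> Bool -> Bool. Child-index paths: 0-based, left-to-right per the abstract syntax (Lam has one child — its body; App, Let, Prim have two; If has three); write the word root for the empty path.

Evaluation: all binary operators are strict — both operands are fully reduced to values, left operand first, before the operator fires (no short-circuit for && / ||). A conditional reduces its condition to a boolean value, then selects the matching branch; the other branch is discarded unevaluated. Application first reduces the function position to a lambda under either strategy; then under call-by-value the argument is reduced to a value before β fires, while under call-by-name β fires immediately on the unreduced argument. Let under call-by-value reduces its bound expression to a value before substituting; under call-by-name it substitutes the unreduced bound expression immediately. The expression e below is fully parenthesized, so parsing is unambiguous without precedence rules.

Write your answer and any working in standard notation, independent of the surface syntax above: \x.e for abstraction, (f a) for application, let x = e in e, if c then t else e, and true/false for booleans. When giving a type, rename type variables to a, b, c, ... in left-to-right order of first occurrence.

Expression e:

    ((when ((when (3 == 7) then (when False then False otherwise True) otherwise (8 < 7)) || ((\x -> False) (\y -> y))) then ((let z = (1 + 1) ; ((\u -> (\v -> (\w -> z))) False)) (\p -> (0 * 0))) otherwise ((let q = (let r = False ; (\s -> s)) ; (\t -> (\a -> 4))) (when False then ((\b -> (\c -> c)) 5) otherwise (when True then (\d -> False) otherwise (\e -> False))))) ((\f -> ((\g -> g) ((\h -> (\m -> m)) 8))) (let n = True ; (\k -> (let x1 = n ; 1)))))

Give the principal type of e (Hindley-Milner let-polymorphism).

Trace:
  unify Int ~ Int
  unify Int ~ Int
  unify Bool ~ Bool
  unify Bool ~ Bool
  unify Bool ~ Bool
  unify Int ~ Int
  unify Int ~ Int
  unify Bool ~ Bool
  unify Bool ~ Bool
\x._ : a -> Bool
y : b
\y._ : b -> b
  unify a -> Bool ~ (b -> b) -> c
  unify a ~ b -> b
  unify Bool ~ c
_ _ : Bool
  unify Bool ~ Bool
  unify Bool ~ Bool
  unify Int ~ Int
  unify Int ~ Int
let z : Int
z : Int
\w._ : f -> Int
\v._ : e -> f -> Int
\u._ : d -> e -> f -> Int
  unify d -> e -> f -> Int ~ Bool -> g
  unify d ~ Bool
  unify e -> f -> Int ~ g
_ _ : e -> f -> Int
  unify Int ~ Int
  unify Int ~ Int
\p._ : h -> Int
  unify e -> f -> Int ~ (h -> Int) -> i
  unify e ~ h -> Int
  unify f -> Int ~ i
_ _ : f -> Int
let r : Bool
s : j
\s._ : j -> j
let q : forall. j -> j
\a._ : l -> Int
\t._ : k -> l -> Int
  unify Bool ~ Bool
c : n
\c._ : n -> n
\b._ : m -> n -> n
  unify m -> n -> n ~ Int -> o
  unify m ~ Int
  unify n -> n ~ o
_ _ : n -> n
  unify Bool ~ Bool
\d._ : p -> Bool
\e._ : q -> Bool
  unify p -> Bool ~ q -> Bool
  unify p ~ q
  unify Bool ~ Bool
  unify n -> n ~ q -> Bool
  unify n ~ q
  unify q ~ Bool
  unify k -> l -> Int ~ (Bool -> Bool) -> r
  unify k ~ Bool -> Bool
  unify l -> Int ~ r
_ _ : l -> Int
  unify f -> Int ~ l -> Int
  unify f ~ l
  unify Int ~ Int
g : t
\g._ : t -> t
m : v
\m._ : v -> v
\h._ : u -> v -> v
  unify u -> v -> v ~ Int -> w
  unify u ~ Int
  unify v -> v ~ w
_ _ : v -> v
  unify t -> t ~ (v -> v) -> x
  unify t ~ v -> v
  unify v -> v ~ x
_ _ : v -> v
\f._ : s -> v -> v
let n : Bool
n : Bool
let x1 : Bool
\k._ : y -> Int
  unify s -> v -> v ~ (y -> Int) -> z
  unify s ~ y -> Int
  unify v -> v ~ z
_ _ : v -> v
  unify l -> Int ~ (v -> v) -> t26
  unify l ~ v -> v
  unify Int ~ t26
_ _ : Int

Answer: Int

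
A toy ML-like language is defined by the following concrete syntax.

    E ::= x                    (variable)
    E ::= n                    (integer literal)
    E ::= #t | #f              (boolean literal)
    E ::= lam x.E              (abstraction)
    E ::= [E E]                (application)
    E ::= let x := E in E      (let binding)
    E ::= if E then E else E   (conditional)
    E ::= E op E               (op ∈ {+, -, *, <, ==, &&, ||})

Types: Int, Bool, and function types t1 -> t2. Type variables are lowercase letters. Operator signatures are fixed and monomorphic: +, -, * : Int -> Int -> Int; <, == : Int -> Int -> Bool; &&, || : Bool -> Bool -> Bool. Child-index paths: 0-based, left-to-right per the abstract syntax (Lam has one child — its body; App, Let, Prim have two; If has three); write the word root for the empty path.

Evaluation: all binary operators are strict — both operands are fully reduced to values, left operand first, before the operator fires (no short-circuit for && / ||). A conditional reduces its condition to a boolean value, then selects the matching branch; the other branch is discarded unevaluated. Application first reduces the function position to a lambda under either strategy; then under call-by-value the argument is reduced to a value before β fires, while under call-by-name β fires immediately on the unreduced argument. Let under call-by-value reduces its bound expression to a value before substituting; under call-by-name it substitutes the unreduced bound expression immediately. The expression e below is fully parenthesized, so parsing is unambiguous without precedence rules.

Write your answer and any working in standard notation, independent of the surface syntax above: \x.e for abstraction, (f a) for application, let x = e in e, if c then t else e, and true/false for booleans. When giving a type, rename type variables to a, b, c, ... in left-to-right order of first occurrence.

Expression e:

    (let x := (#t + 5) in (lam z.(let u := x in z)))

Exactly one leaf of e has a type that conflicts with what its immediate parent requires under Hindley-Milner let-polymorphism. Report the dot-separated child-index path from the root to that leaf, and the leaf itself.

Derivation:
  unify Bool ~ Int
  FAIL: mismatch Bool ~ Int

Answer: 0.0 : true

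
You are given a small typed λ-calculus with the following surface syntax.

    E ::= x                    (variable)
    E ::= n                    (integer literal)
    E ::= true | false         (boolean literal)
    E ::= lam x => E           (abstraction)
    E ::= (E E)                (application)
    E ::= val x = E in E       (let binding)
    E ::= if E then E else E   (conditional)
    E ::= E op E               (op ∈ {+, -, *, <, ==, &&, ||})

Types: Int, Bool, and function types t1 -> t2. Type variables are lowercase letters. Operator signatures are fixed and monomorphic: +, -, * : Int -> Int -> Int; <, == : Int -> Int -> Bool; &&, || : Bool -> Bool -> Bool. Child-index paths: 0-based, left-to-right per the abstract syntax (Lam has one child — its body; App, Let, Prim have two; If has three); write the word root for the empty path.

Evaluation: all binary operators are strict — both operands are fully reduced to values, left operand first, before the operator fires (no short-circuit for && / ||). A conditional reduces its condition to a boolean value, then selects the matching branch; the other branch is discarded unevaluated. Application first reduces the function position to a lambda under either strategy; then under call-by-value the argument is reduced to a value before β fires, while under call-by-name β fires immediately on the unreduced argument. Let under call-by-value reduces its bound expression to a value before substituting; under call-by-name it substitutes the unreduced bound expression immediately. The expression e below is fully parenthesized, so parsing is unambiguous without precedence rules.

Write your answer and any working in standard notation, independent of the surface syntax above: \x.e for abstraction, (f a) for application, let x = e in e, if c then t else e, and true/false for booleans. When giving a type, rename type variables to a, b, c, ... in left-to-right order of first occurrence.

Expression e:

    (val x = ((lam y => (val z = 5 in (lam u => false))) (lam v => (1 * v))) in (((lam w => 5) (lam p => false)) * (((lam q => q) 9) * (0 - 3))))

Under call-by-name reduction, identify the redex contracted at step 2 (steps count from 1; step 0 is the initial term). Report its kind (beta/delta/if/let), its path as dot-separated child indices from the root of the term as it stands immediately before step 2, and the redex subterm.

Answer: beta at 0 : ((\w.5) (\p.false))

Trace:
step 0: (let x = ((\y.(let z = 5 in (\u.false))) (\v.(1 * v))) in (((\w.5) (\p.false)) * (((\q.q) 9) * (0 - 3))))
step 1: [let@root] (((\w.5) (\p.false)) * (((\q.q) 9) * (0 - 3)))
step 2: [beta@0] (5 * (((\q.q) 9) * (0 - 3)))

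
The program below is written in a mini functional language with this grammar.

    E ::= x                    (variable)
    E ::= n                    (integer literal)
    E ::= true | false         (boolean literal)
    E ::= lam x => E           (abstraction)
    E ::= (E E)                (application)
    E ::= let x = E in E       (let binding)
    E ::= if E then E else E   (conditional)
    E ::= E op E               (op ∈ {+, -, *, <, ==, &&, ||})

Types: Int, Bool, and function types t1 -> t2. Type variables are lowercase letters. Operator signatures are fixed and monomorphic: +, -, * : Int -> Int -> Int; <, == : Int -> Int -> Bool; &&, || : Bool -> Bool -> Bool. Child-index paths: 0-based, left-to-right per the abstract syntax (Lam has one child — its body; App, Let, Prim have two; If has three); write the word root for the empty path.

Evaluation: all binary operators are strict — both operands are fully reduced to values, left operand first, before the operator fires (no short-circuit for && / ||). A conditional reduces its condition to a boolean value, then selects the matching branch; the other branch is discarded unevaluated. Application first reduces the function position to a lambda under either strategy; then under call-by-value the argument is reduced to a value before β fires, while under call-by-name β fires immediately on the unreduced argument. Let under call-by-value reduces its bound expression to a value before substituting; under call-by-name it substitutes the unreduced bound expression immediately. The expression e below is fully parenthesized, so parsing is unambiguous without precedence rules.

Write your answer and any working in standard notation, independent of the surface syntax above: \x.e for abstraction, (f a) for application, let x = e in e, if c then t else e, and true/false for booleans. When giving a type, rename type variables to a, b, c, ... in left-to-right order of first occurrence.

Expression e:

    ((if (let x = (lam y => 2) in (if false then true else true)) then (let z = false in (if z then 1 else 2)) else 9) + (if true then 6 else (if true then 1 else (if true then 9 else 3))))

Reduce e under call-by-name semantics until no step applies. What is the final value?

Answer: 8

Trace:
step 0: ((if (let x = (\y.2) in (if false then true else true)) then (let z = false in (if z then 1 else 2)) else 9) + (if true then 6 else (if true then 1 else (if true then 9 else 3))))
step 1: [let@0.0] ((if (if false then true else true) then (let z = false in (if z then 1 else 2)) else 9) + (if true then 6 else (if true then 1 else (if true then 9 else 3))))
step 2: [if@0.0] ((if true then (let z = false in (if z then 1 else 2)) else 9) + (if true then 6 else (if true then 1 else (if true then 9 else 3))))
step 3: [if@0] ((let z = false in (if z then 1 else 2)) + (if true then 6 else (if true then 1 else (if true then 9 else 3))))
step 4: [let@0] ((if false then 1 else 2) + (if true then 6 else (if true then 1 else (if true then 9 else 3))))
step 5: [if@0] (2 + (if true then 6 else (if true then 1 else (if true then 9 else 3))))
step 6: [if@1] (2 + 6)
step 7: [delta@root] 8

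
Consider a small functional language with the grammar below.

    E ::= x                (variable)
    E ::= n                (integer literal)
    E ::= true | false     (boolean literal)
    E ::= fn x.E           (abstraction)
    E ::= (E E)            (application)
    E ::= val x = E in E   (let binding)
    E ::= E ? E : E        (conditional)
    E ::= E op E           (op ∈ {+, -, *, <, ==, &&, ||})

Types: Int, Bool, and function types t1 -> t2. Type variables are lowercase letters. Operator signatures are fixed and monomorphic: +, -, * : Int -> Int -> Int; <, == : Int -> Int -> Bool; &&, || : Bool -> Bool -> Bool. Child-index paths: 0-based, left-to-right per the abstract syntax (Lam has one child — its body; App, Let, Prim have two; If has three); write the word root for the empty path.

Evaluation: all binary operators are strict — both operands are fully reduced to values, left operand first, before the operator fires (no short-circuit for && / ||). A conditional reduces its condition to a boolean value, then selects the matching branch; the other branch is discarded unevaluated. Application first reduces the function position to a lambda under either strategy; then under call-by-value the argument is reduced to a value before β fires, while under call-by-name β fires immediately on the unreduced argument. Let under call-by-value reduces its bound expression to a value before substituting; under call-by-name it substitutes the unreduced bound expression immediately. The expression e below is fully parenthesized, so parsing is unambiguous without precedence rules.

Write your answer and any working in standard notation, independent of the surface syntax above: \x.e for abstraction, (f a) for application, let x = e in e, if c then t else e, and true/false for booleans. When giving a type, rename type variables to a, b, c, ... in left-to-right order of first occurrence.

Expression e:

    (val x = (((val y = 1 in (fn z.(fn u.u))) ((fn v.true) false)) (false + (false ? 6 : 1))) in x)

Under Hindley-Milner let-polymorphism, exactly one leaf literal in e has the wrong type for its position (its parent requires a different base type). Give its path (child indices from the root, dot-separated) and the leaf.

Answer: 0.1.0 : false

Trace:
let y : Int
u : b
\u._ : b -> b
\z._ : a -> b -> b
\v._ : c -> Bool
  unify c -> Bool ~ Bool -> d
  unify c ~ Bool
  unify Bool ~ d
_ _ : Bool
  unify a -> b -> b ~ Bool -> e
  unify a ~ Bool
  unify b -> b ~ e
_ _ : b -> b
  unify Bool ~ Int
  FAIL: mismatch Bool ~ Int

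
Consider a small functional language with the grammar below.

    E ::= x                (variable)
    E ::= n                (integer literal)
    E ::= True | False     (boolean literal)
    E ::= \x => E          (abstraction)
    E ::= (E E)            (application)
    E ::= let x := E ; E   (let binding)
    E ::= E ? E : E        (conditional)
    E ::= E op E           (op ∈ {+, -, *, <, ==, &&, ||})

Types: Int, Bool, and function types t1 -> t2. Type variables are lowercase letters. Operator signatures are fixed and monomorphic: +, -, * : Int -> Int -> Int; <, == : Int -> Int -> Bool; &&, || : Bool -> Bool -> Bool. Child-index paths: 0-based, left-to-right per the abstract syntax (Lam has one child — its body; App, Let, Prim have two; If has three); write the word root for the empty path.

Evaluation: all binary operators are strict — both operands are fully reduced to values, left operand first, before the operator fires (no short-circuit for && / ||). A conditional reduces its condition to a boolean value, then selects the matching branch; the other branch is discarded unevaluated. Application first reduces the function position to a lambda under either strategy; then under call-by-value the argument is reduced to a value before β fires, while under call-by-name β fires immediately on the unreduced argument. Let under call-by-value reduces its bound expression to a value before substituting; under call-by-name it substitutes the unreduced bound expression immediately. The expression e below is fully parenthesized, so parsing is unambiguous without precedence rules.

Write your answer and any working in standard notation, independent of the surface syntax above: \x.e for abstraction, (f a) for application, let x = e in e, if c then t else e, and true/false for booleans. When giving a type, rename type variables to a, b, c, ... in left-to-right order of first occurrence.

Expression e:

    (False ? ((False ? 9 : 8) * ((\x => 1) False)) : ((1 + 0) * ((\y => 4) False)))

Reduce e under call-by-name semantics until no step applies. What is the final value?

Answer: 4

Working:
step 0: (if false then ((if false then 9 else 8) * ((\x.1) false)) else ((1 + 0) * ((\y.4) false)))
step 1: [if@root] ((1 + 0) * ((\y.4) false))
step 2: [delta@0] (1 * ((\y.4) false))
step 3: [beta@1] (1 * 4)
step 4: [delta@root] 4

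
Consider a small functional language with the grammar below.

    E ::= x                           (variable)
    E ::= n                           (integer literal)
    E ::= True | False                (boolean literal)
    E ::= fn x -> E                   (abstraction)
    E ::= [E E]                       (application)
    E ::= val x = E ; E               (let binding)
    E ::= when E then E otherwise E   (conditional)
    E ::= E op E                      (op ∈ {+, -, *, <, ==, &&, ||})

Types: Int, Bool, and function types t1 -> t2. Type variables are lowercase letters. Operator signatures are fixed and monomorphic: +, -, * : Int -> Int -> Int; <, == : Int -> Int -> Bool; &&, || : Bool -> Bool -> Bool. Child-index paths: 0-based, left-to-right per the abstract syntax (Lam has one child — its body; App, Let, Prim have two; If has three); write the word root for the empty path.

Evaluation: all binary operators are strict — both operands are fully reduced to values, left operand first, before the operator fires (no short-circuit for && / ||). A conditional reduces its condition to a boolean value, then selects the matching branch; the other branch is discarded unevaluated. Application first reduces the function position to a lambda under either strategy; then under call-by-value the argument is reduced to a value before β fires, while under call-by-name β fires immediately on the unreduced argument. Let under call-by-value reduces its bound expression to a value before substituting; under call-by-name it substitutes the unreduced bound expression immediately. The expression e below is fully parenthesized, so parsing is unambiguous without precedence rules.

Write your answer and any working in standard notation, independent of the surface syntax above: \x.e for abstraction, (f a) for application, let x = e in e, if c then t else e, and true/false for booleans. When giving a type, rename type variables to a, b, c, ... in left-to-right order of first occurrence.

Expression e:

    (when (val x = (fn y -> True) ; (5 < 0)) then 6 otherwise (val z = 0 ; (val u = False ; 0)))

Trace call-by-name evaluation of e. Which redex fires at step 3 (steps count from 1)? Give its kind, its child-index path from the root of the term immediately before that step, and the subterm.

Working:
step 0: (if (let x = (\y.true) in (5 < 0)) then 6 else (let z = 0 in (let u = false in 0)))
step 1: [let@0] (if (5 < 0) then 6 else (let z = 0 in (let u = false in 0)))
step 2: [delta@0] (if false then 6 else (let z = 0 in (let u = false in 0)))
step 3: [if@root] (let z = 0 in (let u = false in 0))

Answer: if at root : (if false then 6 else (let z = 0 in (let u = false in 0)))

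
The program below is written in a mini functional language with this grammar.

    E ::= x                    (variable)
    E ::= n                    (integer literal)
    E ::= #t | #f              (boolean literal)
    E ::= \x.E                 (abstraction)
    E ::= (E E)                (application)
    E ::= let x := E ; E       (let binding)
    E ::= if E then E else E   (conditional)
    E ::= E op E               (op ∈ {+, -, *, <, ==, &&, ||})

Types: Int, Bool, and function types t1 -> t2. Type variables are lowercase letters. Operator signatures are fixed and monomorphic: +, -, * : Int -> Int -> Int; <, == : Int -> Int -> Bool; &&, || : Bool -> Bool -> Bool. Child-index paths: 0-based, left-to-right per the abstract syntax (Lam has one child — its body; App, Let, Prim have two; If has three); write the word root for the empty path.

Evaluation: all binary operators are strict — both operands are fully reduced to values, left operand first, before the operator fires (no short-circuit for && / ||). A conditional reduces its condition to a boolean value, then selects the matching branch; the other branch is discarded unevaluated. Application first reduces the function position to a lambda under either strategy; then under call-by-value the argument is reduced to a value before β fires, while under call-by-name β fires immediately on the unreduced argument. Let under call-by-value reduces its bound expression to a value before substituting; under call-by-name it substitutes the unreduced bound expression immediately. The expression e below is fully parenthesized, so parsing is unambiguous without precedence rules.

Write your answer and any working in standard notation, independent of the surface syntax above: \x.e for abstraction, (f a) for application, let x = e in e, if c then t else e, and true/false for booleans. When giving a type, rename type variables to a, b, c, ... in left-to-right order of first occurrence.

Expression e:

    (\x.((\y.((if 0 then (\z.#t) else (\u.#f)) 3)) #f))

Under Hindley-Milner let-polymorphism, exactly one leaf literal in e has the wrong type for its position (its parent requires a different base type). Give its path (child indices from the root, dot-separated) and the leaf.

Answer: 0.0.0.0.0 : 0

Working:
  unify Int ~ Bool
  FAIL: mismatch Int ~ Bool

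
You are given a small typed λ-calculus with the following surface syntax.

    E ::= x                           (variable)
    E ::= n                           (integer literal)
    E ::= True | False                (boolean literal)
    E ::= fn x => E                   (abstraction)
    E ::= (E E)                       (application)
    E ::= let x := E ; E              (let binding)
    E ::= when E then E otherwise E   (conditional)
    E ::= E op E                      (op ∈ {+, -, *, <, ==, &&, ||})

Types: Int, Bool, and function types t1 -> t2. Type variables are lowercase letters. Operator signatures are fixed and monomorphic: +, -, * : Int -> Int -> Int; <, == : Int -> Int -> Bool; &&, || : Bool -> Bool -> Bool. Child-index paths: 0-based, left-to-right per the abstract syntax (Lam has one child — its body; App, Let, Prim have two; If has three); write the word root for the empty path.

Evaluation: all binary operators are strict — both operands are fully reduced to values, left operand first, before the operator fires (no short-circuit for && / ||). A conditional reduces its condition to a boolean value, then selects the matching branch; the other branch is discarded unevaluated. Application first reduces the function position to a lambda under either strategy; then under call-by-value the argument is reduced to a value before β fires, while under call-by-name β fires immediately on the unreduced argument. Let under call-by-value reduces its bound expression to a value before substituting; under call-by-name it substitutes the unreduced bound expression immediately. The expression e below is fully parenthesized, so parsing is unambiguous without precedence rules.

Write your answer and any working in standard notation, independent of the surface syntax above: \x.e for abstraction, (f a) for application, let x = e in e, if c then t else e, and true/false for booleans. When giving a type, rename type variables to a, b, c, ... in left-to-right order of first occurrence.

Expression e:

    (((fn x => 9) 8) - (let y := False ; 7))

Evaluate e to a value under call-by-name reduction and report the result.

Answer: 2

Working:
step 0: (((\x.9) 8) - (let y = false in 7))
step 1: [beta@0] (9 - (let y = false in 7))
step 2: [let@1] (9 - 7)
step 3: [delta@root] 2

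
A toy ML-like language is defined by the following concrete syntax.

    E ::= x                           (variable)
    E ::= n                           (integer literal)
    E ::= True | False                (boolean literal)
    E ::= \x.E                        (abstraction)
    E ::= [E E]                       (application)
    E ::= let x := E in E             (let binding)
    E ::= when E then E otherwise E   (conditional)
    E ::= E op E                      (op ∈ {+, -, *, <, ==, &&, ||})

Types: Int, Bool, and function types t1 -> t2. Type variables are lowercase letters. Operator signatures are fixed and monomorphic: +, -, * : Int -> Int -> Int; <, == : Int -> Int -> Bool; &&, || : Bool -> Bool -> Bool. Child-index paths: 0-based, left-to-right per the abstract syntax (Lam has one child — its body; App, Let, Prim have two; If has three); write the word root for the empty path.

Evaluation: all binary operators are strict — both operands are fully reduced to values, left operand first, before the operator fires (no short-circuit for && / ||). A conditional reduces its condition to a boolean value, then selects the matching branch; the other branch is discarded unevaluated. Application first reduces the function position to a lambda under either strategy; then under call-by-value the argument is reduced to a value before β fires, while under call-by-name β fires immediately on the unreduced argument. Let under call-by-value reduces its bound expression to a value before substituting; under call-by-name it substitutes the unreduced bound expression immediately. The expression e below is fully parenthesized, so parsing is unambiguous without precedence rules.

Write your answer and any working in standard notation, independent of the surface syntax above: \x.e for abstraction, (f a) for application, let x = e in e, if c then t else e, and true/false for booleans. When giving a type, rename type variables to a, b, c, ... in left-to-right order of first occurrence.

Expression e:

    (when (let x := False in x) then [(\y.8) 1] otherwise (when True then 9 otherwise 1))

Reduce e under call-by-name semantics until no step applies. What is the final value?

Working:
step 0: (if (let x = false in x) then ((\y.8) 1) else (if true then 9 else 1))
step 1: [let@0] (if false then ((\y.8) 1) else (if true then 9 else 1))
step 2: [if@root] (if true then 9 else 1)
step 3: [if@root] 9

Answer: 9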